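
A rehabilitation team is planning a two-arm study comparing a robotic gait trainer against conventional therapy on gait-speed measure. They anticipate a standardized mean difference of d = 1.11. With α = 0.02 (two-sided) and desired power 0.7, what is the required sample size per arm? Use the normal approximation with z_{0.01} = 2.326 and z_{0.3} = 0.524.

n = 14 per group

For two independent groups with equal n: n = 2·((z_{α/2} + z_β) / d)².
z_{α/2} + z_β = 2.326 + 0.524 = 2.850.
n = 2 × (2.850 / 1.11)² = 2 × 2.568² = 2 × 6.59 = 13.2.
Round up to the next whole participant.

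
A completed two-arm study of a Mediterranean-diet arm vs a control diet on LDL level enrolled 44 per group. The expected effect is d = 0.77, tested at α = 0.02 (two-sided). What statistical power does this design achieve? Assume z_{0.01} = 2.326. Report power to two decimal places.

power ≈ 0.90

For two equal groups, power = Φ(d·√(n/2) − z_{α/2}).
d·√(n/2) = 0.77 × √(44/2) = 0.77 × 4.690 = 3.612.
z_β = 3.612 − 2.326 = 1.286.
Power = Φ(1.286) = 0.901.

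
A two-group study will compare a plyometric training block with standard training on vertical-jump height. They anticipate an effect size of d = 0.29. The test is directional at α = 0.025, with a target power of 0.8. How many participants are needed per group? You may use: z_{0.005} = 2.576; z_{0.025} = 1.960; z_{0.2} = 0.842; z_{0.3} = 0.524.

For two independent groups with equal n: n = 2·((z_{α} + z_β) / d)².
z_{α} + z_β = 1.960 + 0.842 = 2.802.
n = 2 × (2.802 / 0.29)² = 2 × 9.662² = 2 × 93.36 = 186.7.
Round up to the next whole participant.

n = 187 per group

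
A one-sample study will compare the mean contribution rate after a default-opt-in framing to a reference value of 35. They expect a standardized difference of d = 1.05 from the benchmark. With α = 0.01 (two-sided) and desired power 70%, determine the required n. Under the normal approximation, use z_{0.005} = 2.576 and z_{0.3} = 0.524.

n = 9

For a one-sample test: n = ((z_{α/2} + z_β) / d)².
z_{α/2} + z_β = 2.576 + 0.524 = 3.100.
n = (3.100 / 1.05)² = 2.952² = 8.72.
Round up.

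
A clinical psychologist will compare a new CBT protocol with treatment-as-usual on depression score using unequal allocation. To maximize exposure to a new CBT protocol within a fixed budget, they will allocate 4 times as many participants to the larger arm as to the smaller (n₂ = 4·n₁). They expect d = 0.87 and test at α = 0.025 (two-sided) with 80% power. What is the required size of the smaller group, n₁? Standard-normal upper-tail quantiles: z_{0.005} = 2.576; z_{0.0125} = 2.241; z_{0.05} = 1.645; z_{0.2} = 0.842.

n₁ = 16

With allocation ratio k = n₂/n₁ = 4, Var(x̄₁−x̄₂) = σ²(1/n₁ + 1/(k·n₁)) = σ²·(k+1)/(k·n₁).
So n₁ = (1 + 1/k)·((z_{α/2} + z_β)/d)² = 1.250 × (3.083/0.87)².
n₁ = 1.250 × 12.56 = 15.7.
Round up: n₁ = 16, giving n₂ = 4 × 16 = 64.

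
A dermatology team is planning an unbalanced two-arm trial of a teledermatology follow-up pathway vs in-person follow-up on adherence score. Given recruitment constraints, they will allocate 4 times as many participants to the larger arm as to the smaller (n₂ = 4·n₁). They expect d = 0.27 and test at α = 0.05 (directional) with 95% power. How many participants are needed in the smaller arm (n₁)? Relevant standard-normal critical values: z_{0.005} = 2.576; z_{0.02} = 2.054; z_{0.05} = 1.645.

With allocation ratio k = n₂/n₁ = 4, Var(x̄₁−x̄₂) = σ²(1/n₁ + 1/(k·n₁)) = σ²·(k+1)/(k·n₁).
So n₁ = (1 + 1/k)·((z_{α} + z_β)/d)² = 1.250 × (3.290/0.27)².
n₁ = 1.250 × 148.48 = 185.6.
Round up: n₁ = 186, giving n₂ = 4 × 186 = 744.

n₁ = 186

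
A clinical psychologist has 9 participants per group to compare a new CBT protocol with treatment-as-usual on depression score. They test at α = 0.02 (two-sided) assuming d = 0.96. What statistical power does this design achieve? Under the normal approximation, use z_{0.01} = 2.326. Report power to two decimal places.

For two equal groups, power = Φ(d·√(n/2) − z_{α/2}).
d·√(n/2) = 0.96 × √(9/2) = 0.96 × 2.121 = 2.036.
z_β = 2.036 − 2.326 = -0.290.
Power = Φ(-0.290) = 0.386.

power ≈ 0.39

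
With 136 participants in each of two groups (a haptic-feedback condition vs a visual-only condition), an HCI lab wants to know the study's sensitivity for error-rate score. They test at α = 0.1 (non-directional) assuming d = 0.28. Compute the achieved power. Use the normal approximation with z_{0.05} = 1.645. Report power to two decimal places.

For two equal groups, power = Φ(d·√(n/2) − z_{α/2}).
d·√(n/2) = 0.28 × √(136/2) = 0.28 × 8.246 = 2.309.
z_β = 2.309 − 1.645 = 0.664.
Power = Φ(0.664) = 0.747.

power ≈ 0.75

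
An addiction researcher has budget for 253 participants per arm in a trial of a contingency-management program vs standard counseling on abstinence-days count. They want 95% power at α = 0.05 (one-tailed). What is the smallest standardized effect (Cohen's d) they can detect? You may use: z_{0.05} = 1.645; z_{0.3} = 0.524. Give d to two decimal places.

For two independent groups of n = 253 each: d_min = (z_{α} + z_β)·√(2/n).
z-sum = 1.645 + 1.645 = 3.290.
d_min = 3.290 × √(2/253) = 3.290 × 0.0889 = 0.293.

d_min ≈ 0.29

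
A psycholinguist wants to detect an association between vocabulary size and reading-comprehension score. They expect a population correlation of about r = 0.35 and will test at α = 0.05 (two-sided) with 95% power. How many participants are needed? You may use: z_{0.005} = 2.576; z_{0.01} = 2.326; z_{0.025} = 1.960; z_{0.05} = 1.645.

Fisher's z: C = ½·ln((1+r)/(1−r)) = ½·ln(2.0769) = 0.3654.
n = ((z_{α/2} + z_β)/C)² + 3.
(1.960 + 1.645) / 0.3654 = 3.605 / 0.3654 = 9.866.
n = 9.866² + 3 = 97.34 + 3 = 100.3.
Round up.

n = 101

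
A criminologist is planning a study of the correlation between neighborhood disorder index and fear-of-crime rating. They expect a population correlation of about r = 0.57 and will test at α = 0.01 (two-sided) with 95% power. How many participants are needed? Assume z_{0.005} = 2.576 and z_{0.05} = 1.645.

Fisher's z: C = ½·ln((1+r)/(1−r)) = ½·ln(3.6512) = 0.6475.
n = ((z_{α/2} + z_β)/C)² + 3.
(2.576 + 1.645) / 0.6475 = 4.221 / 0.6475 = 6.519.
n = 6.519² + 3 = 42.50 + 3 = 45.5.
Round up.

n = 46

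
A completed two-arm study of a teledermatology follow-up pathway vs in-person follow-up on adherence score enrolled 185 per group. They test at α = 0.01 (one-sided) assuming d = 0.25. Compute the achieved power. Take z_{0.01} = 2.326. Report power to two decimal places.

For two equal groups, power = Φ(d·√(n/2) − z_{α}).
d·√(n/2) = 0.25 × √(185/2) = 0.25 × 9.618 = 2.404.
z_β = 2.404 − 2.326 = 0.078.
Power = Φ(0.078) = 0.531.

power ≈ 0.53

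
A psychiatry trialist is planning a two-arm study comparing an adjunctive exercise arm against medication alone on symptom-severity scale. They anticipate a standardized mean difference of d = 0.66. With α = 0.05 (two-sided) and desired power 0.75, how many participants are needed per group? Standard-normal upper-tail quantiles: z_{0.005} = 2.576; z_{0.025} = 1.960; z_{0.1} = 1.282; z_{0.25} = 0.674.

n = 32 per group

For two independent groups with equal n: n = 2·((z_{α/2} + z_β) / d)².
z_{α/2} + z_β = 1.960 + 0.674 = 2.634.
n = 2 × (2.634 / 0.66)² = 2 × 3.991² = 2 × 15.93 = 31.9.
Round up to the next whole participant.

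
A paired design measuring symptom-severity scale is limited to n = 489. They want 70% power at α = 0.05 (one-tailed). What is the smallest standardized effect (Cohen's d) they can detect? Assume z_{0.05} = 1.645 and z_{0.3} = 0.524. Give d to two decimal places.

For a single sample (or paired design) of n = 489: d_min = (z_{α} + z_β)/√n.
z-sum = 1.645 + 0.524 = 2.169.
d_min = 2.169 / √489 = 2.169 / 22.113 = 0.098.

d_min ≈ 0.10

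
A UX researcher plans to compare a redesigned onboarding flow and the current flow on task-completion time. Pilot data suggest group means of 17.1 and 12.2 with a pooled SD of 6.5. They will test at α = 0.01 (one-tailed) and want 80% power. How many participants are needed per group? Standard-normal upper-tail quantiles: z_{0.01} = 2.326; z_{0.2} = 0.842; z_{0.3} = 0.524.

Cohen's d = |M₁ − M₂| / SD_pooled = |17.1 − 12.2| / 6.5 = 4.9 / 6.5 = 0.754.
For two independent groups with equal n: n = 2·((z_{α} + z_β) / d)².
z_{α} + z_β = 2.326 + 0.842 = 3.168.
n = 2 × (3.168 / 0.754)² = 2 × 4.202² = 2 × 17.65 = 35.3.
Round up to the next whole participant.

n = 36 per group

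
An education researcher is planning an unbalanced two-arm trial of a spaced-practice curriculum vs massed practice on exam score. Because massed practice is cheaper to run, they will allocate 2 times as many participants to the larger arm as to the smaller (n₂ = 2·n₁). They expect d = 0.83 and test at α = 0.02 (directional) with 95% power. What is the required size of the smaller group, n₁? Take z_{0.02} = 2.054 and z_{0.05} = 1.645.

n₁ = 30

With allocation ratio k = n₂/n₁ = 2, Var(x̄₁−x̄₂) = σ²(1/n₁ + 1/(k·n₁)) = σ²·(k+1)/(k·n₁).
So n₁ = (1 + 1/k)·((z_{α} + z_β)/d)² = 1.500 × (3.699/0.83)².
n₁ = 1.500 × 19.86 = 29.8.
Round up: n₁ = 30, giving n₂ = 2 × 30 = 60.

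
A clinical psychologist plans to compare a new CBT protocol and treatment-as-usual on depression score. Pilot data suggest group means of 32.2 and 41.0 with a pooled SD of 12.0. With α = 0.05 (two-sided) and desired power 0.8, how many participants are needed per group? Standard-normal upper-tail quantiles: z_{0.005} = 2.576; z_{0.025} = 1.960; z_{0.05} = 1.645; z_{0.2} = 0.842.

n = 30 per group

Cohen's d = |M₁ − M₂| / SD_pooled = |32.2 − 41.0| / 12.0 = 8.8 / 12.0 = 0.733.
For two independent groups with equal n: n = 2·((z_{α/2} + z_β) / d)².
z_{α/2} + z_β = 1.960 + 0.842 = 2.802.
n = 2 × (2.802 / 0.733)² = 2 × 3.823² = 2 × 14.61 = 29.2.
Round up to the next whole participant.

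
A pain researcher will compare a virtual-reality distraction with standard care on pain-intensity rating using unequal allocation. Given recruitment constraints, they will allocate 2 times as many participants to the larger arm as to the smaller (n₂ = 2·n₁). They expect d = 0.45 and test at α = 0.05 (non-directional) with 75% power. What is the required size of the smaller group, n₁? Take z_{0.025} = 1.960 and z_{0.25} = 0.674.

n₁ = 52

With allocation ratio k = n₂/n₁ = 2, Var(x̄₁−x̄₂) = σ²(1/n₁ + 1/(k·n₁)) = σ²·(k+1)/(k·n₁).
So n₁ = (1 + 1/k)·((z_{α/2} + z_β)/d)² = 1.500 × (2.634/0.45)².
n₁ = 1.500 × 34.26 = 51.4.
Round up: n₁ = 52, giving n₂ = 2 × 52 = 104.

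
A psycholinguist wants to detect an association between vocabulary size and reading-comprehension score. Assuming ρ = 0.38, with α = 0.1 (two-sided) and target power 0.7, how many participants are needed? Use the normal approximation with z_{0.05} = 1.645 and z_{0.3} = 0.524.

Fisher's z: C = ½·ln((1+r)/(1−r)) = ½·ln(2.2258) = 0.4001.
n = ((z_{α/2} + z_β)/C)² + 3.
(1.645 + 0.524) / 0.4001 = 2.169 / 0.4001 = 5.421.
n = 5.421² + 3 = 29.39 + 3 = 32.4.
Round up.

n = 33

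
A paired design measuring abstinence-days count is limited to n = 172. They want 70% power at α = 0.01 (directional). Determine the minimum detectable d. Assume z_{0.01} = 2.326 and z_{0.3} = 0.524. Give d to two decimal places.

For a single sample (or paired design) of n = 172: d_min = (z_{α} + z_β)/√n.
z-sum = 2.326 + 0.524 = 2.850.
d_min = 2.850 / √172 = 2.850 / 13.115 = 0.217.

d_min ≈ 0.22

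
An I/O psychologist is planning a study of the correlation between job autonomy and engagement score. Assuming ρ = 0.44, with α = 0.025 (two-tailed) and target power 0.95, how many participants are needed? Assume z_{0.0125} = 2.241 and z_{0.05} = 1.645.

Fisher's z: C = ½·ln((1+r)/(1−r)) = ½·ln(2.5714) = 0.4722.
n = ((z_{α/2} + z_β)/C)² + 3.
(2.241 + 1.645) / 0.4722 = 3.886 / 0.4722 = 8.230.
n = 8.230² + 3 = 67.73 + 3 = 70.7.
Round up.

n = 71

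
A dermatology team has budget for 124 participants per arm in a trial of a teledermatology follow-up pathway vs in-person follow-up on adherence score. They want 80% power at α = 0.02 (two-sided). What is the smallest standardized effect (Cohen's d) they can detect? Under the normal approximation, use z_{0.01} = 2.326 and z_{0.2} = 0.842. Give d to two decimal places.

d_min ≈ 0.40

For two independent groups of n = 124 each: d_min = (z_{α/2} + z_β)·√(2/n).
z-sum = 2.326 + 0.842 = 3.168.
d_min = 3.168 × √(2/124) = 3.168 × 0.1270 = 0.402.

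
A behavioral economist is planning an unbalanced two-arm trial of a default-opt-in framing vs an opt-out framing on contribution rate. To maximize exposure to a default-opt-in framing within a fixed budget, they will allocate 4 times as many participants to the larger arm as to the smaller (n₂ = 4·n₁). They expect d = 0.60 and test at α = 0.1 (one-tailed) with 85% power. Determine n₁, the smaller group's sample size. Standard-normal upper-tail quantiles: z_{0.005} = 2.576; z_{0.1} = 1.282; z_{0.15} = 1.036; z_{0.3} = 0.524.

With allocation ratio k = n₂/n₁ = 4, Var(x̄₁−x̄₂) = σ²(1/n₁ + 1/(k·n₁)) = σ²·(k+1)/(k·n₁).
So n₁ = (1 + 1/k)·((z_{α} + z_β)/d)² = 1.250 × (2.318/0.60)².
n₁ = 1.250 × 14.93 = 18.7.
Round up: n₁ = 19, giving n₂ = 4 × 19 = 76.

n₁ = 19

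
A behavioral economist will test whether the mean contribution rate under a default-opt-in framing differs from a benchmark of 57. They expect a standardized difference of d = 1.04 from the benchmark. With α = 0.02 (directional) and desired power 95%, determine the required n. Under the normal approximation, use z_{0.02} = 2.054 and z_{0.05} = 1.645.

n = 13

For a one-sample test: n = ((z_{α} + z_β) / d)².
z_{α} + z_β = 2.054 + 1.645 = 3.699.
n = (3.699 / 1.04)² = 3.557² = 12.65.
Round up.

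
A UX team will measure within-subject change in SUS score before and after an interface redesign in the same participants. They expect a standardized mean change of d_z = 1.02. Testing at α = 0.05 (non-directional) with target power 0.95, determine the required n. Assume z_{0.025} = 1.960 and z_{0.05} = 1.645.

For a paired (one-sample on differences) test: n = ((z_{α/2} + z_β) / d)².
z_{α/2} + z_β = 1.960 + 1.645 = 3.605.
n = (3.605 / 1.02)² = 3.534² = 12.49.
Round up.

n = 13 pairs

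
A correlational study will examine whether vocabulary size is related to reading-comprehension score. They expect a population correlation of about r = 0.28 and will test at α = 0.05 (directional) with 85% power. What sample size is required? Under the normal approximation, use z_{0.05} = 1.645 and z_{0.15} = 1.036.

n = 90

Fisher's z: C = ½·ln((1+r)/(1−r)) = ½·ln(1.7778) = 0.2877.
n = ((z_{α} + z_β)/C)² + 3.
(1.645 + 1.036) / 0.2877 = 2.681 / 0.2877 = 9.319.
n = 9.319² + 3 = 86.84 + 3 = 89.8.
Round up.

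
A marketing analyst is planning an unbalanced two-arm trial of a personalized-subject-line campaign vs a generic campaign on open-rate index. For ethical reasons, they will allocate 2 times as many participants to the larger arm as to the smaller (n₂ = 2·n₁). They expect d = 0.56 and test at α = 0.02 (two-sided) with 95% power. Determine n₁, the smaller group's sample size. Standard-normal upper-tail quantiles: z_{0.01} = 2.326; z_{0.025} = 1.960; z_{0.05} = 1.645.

n₁ = 76

With allocation ratio k = n₂/n₁ = 2, Var(x̄₁−x̄₂) = σ²(1/n₁ + 1/(k·n₁)) = σ²·(k+1)/(k·n₁).
So n₁ = (1 + 1/k)·((z_{α/2} + z_β)/d)² = 1.500 × (3.971/0.56)².
n₁ = 1.500 × 50.28 = 75.4.
Round up: n₁ = 76, giving n₂ = 2 × 76 = 152.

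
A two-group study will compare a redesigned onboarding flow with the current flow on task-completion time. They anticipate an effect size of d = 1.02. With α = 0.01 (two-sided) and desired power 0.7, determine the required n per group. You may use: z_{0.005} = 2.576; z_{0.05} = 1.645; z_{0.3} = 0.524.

n = 19 per group

For two independent groups with equal n: n = 2·((z_{α/2} + z_β) / d)².
z_{α/2} + z_β = 2.576 + 0.524 = 3.100.
n = 2 × (3.100 / 1.02)² = 2 × 3.039² = 2 × 9.24 = 18.5.
Round up to the next whole participant.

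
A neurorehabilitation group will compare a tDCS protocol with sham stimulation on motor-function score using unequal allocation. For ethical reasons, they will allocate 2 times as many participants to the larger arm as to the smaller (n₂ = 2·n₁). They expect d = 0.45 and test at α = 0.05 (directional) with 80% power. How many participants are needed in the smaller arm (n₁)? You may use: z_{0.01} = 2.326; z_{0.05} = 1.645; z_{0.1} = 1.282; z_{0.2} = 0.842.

n₁ = 46

With allocation ratio k = n₂/n₁ = 2, Var(x̄₁−x̄₂) = σ²(1/n₁ + 1/(k·n₁)) = σ²·(k+1)/(k·n₁).
So n₁ = (1 + 1/k)·((z_{α} + z_β)/d)² = 1.500 × (2.487/0.45)².
n₁ = 1.500 × 30.54 = 45.8.
Round up: n₁ = 46, giving n₂ = 2 × 46 = 92.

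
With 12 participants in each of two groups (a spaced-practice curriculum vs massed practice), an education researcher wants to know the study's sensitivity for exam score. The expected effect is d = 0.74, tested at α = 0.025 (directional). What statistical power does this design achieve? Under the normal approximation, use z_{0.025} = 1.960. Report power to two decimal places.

For two equal groups, power = Φ(d·√(n/2) − z_{α}).
d·√(n/2) = 0.74 × √(12/2) = 0.74 × 2.449 = 1.813.
z_β = 1.813 − 1.960 = -0.147.
Power = Φ(-0.147) = 0.441.

power ≈ 0.44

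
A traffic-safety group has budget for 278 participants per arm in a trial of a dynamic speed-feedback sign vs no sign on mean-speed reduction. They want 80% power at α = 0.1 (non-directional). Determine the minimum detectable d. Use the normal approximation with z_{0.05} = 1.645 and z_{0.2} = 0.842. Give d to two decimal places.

d_min ≈ 0.21

For two independent groups of n = 278 each: d_min = (z_{α/2} + z_β)·√(2/n).
z-sum = 1.645 + 0.842 = 2.487.
d_min = 2.487 × √(2/278) = 2.487 × 0.0848 = 0.211.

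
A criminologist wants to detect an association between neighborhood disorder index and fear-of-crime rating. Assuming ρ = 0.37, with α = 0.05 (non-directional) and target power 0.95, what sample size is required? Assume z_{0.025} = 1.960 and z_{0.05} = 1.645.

n = 90

Fisher's z: C = ½·ln((1+r)/(1−r)) = ½·ln(2.1746) = 0.3884.
n = ((z_{α/2} + z_β)/C)² + 3.
(1.960 + 1.645) / 0.3884 = 3.605 / 0.3884 = 9.282.
n = 9.282² + 3 = 86.15 + 3 = 89.1.
Round up.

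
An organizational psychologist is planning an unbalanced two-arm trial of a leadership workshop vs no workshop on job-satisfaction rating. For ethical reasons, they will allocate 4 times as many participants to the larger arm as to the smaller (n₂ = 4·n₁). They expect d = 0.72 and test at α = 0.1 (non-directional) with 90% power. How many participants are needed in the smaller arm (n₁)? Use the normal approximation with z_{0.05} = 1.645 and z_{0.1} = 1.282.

n₁ = 21

With allocation ratio k = n₂/n₁ = 4, Var(x̄₁−x̄₂) = σ²(1/n₁ + 1/(k·n₁)) = σ²·(k+1)/(k·n₁).
So n₁ = (1 + 1/k)·((z_{α/2} + z_β)/d)² = 1.250 × (2.927/0.72)².
n₁ = 1.250 × 16.53 = 20.7.
Round up: n₁ = 21, giving n₂ = 4 × 21 = 84.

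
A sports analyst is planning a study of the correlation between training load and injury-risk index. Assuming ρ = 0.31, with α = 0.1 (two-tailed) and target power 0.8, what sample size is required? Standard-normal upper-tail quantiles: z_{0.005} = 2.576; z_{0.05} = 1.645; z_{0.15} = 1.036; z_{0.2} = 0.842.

Fisher's z: C = ½·ln((1+r)/(1−r)) = ½·ln(1.8986) = 0.3205.
n = ((z_{α/2} + z_β)/C)² + 3.
(1.645 + 0.842) / 0.3205 = 2.487 / 0.3205 = 7.760.
n = 7.760² + 3 = 60.21 + 3 = 63.2.
Round up.

n = 64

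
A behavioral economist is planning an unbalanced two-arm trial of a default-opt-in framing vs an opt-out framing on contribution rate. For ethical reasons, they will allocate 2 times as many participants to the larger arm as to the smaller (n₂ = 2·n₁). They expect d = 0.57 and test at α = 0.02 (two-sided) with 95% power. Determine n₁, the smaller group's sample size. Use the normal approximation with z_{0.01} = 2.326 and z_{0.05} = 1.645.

With allocation ratio k = n₂/n₁ = 2, Var(x̄₁−x̄₂) = σ²(1/n₁ + 1/(k·n₁)) = σ²·(k+1)/(k·n₁).
So n₁ = (1 + 1/k)·((z_{α/2} + z_β)/d)² = 1.500 × (3.971/0.57)².
n₁ = 1.500 × 48.53 = 72.8.
Round up: n₁ = 73, giving n₂ = 2 × 73 = 146.

n₁ = 73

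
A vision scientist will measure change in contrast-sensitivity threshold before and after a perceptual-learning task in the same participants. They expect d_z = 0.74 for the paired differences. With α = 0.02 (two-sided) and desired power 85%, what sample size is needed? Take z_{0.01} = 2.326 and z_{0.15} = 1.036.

n = 21 pairs

For a paired (one-sample on differences) test: n = ((z_{α/2} + z_β) / d)².
z_{α/2} + z_β = 2.326 + 1.036 = 3.362.
n = (3.362 / 0.74)² = 4.543² = 20.64.
Round up.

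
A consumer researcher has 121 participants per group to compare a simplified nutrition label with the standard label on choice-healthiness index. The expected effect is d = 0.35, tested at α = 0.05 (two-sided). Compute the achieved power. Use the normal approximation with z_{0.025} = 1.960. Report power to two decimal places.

power ≈ 0.78

For two equal groups, power = Φ(d·√(n/2) − z_{α/2}).
d·√(n/2) = 0.35 × √(121/2) = 0.35 × 7.778 = 2.722.
z_β = 2.722 − 1.960 = 0.762.
Power = Φ(0.762) = 0.777.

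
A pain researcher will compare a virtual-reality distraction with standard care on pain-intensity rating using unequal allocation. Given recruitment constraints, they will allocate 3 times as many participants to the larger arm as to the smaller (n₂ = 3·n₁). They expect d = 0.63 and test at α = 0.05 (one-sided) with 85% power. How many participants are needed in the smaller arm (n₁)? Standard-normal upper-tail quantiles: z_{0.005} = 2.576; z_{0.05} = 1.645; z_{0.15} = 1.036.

n₁ = 25

With allocation ratio k = n₂/n₁ = 3, Var(x̄₁−x̄₂) = σ²(1/n₁ + 1/(k·n₁)) = σ²·(k+1)/(k·n₁).
So n₁ = (1 + 1/k)·((z_{α} + z_β)/d)² = 1.333 × (2.681/0.63)².
n₁ = 1.333 × 18.11 = 24.1.
Round up: n₁ = 25, giving n₂ = 3 × 25 = 75.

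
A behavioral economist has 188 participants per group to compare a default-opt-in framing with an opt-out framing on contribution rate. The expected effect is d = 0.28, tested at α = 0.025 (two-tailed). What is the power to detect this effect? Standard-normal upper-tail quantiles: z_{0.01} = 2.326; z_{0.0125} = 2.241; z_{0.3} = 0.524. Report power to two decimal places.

power ≈ 0.68

For two equal groups, power = Φ(d·√(n/2) − z_{α/2}).
d·√(n/2) = 0.28 × √(188/2) = 0.28 × 9.695 = 2.715.
z_β = 2.715 − 2.241 = 0.474.
Power = Φ(0.474) = 0.682.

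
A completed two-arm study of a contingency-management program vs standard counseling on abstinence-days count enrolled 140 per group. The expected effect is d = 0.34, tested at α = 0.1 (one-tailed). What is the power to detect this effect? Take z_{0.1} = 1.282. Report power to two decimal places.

For two equal groups, power = Φ(d·√(n/2) − z_{α}).
d·√(n/2) = 0.34 × √(140/2) = 0.34 × 8.367 = 2.845.
z_β = 2.845 − 1.282 = 1.563.
Power = Φ(1.563) = 0.941.

power ≈ 0.94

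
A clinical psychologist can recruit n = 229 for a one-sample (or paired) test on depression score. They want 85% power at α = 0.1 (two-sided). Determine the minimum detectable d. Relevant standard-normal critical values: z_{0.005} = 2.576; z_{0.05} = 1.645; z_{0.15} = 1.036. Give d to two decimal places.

d_min ≈ 0.18

For a single sample (or paired design) of n = 229: d_min = (z_{α/2} + z_β)/√n.
z-sum = 1.645 + 1.036 = 2.681.
d_min = 2.681 / √229 = 2.681 / 15.133 = 0.177.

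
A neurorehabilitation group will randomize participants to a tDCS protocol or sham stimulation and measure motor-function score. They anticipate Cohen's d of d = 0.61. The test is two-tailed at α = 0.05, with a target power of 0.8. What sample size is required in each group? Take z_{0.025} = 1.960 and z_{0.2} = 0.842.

For two independent groups with equal n: n = 2·((z_{α/2} + z_β) / d)².
z_{α/2} + z_β = 1.960 + 0.842 = 2.802.
n = 2 × (2.802 / 0.61)² = 2 × 4.593² = 2 × 21.10 = 42.2.
Round up to the next whole participant.

n = 43 per group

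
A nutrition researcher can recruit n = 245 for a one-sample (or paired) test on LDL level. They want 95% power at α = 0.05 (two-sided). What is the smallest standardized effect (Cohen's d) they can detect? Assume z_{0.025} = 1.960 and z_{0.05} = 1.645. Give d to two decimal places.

d_min ≈ 0.23

For a single sample (or paired design) of n = 245: d_min = (z_{α/2} + z_β)/√n.
z-sum = 1.960 + 1.645 = 3.605.
d_min = 3.605 / √245 = 3.605 / 15.652 = 0.230.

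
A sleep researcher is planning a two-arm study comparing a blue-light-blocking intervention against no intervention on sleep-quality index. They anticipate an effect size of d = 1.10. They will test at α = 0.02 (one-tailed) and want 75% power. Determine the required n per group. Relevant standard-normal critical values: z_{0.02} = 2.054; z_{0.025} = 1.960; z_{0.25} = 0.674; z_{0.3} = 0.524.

For two independent groups with equal n: n = 2·((z_{α} + z_β) / d)².
z_{α} + z_β = 2.054 + 0.674 = 2.728.
n = 2 × (2.728 / 1.10)² = 2 × 2.480² = 2 × 6.15 = 12.3.
Round up to the next whole participant.

n = 13 per group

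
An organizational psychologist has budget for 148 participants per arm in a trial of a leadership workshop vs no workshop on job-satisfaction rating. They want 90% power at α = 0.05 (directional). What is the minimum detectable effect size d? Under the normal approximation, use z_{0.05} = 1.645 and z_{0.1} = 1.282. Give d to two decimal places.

For two independent groups of n = 148 each: d_min = (z_{α} + z_β)·√(2/n).
z-sum = 1.645 + 1.282 = 2.927.
d_min = 2.927 × √(2/148) = 2.927 × 0.1162 = 0.340.

d_min ≈ 0.34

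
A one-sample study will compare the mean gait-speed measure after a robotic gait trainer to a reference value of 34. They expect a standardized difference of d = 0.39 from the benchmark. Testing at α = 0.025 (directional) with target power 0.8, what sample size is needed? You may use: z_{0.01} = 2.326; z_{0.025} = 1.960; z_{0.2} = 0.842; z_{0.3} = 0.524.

n = 52

For a one-sample test: n = ((z_{α} + z_β) / d)².
z_{α} + z_β = 1.960 + 0.842 = 2.802.
n = (2.802 / 0.39)² = 7.185² = 51.62.
Round up.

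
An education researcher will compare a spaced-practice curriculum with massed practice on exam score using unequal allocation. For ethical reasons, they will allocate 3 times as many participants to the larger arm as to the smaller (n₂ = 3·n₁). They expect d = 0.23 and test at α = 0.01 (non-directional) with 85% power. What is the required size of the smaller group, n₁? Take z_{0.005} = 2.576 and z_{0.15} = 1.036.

n₁ = 329

With allocation ratio k = n₂/n₁ = 3, Var(x̄₁−x̄₂) = σ²(1/n₁ + 1/(k·n₁)) = σ²·(k+1)/(k·n₁).
So n₁ = (1 + 1/k)·((z_{α/2} + z_β)/d)² = 1.333 × (3.612/0.23)².
n₁ = 1.333 × 246.63 = 328.8.
Round up: n₁ = 329, giving n₂ = 3 × 329 = 987.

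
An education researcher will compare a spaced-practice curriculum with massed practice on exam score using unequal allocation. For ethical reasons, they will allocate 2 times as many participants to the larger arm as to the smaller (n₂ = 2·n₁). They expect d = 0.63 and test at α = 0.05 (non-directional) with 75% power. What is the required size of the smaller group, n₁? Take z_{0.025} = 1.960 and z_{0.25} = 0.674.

With allocation ratio k = n₂/n₁ = 2, Var(x̄₁−x̄₂) = σ²(1/n₁ + 1/(k·n₁)) = σ²·(k+1)/(k·n₁).
So n₁ = (1 + 1/k)·((z_{α/2} + z_β)/d)² = 1.500 × (2.634/0.63)².
n₁ = 1.500 × 17.48 = 26.2.
Round up: n₁ = 27, giving n₂ = 2 × 27 = 54.

n₁ = 27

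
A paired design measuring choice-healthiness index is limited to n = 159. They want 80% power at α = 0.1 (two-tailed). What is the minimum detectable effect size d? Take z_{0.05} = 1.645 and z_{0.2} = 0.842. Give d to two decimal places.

d_min ≈ 0.20

For a single sample (or paired design) of n = 159: d_min = (z_{α/2} + z_β)/√n.
z-sum = 1.645 + 0.842 = 2.487.
d_min = 2.487 / √159 = 2.487 / 12.610 = 0.197.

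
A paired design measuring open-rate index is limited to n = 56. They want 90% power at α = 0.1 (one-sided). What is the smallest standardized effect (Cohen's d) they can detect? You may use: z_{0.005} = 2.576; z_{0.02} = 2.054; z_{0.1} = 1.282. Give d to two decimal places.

For a single sample (or paired design) of n = 56: d_min = (z_{α} + z_β)/√n.
z-sum = 1.282 + 1.282 = 2.564.
d_min = 2.564 / √56 = 2.564 / 7.483 = 0.343.

d_min ≈ 0.34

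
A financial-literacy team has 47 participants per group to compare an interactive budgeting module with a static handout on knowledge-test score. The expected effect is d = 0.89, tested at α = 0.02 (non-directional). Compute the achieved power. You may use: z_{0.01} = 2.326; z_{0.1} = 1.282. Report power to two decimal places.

For two equal groups, power = Φ(d·√(n/2) − z_{α/2}).
d·√(n/2) = 0.89 × √(47/2) = 0.89 × 4.848 = 4.314.
z_β = 4.314 − 2.326 = 1.988.
Power = Φ(1.988) = 0.977.

power ≈ 0.98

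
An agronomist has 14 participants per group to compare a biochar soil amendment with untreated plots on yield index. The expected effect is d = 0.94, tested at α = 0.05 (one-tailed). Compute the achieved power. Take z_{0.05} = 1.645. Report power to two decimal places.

power ≈ 0.80

For two equal groups, power = Φ(d·√(n/2) − z_{α}).
d·√(n/2) = 0.94 × √(14/2) = 0.94 × 2.646 = 2.487.
z_β = 2.487 − 1.645 = 0.842.
Power = Φ(0.842) = 0.800.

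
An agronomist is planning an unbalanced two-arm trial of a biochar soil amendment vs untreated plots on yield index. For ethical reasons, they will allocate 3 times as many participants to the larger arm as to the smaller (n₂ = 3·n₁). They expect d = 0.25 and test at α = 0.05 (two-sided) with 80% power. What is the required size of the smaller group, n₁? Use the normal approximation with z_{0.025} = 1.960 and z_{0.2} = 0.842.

n₁ = 168

With allocation ratio k = n₂/n₁ = 3, Var(x̄₁−x̄₂) = σ²(1/n₁ + 1/(k·n₁)) = σ²·(k+1)/(k·n₁).
So n₁ = (1 + 1/k)·((z_{α/2} + z_β)/d)² = 1.333 × (2.802/0.25)².
n₁ = 1.333 × 125.62 = 167.5.
Round up: n₁ = 168, giving n₂ = 3 × 168 = 504.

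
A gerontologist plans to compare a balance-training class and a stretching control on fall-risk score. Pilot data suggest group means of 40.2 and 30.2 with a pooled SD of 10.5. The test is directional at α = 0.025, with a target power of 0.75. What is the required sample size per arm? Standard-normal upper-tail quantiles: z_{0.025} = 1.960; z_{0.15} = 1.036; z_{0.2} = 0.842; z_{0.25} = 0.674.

Cohen's d = |M₁ − M₂| / SD_pooled = |40.2 − 30.2| / 10.5 = 10.0 / 10.5 = 0.952.
For two independent groups with equal n: n = 2·((z_{α} + z_β) / d)².
z_{α} + z_β = 1.960 + 0.674 = 2.634.
n = 2 × (2.634 / 0.952)² = 2 × 2.767² = 2 × 7.66 = 15.3.
Round up to the next whole participant.

n = 16 per group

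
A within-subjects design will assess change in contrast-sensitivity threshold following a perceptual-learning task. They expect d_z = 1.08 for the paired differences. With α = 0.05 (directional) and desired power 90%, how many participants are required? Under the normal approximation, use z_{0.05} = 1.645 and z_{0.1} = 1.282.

n = 8 pairs

For a paired (one-sample on differences) test: n = ((z_{α} + z_β) / d)².
z_{α} + z_β = 1.645 + 1.282 = 2.927.
n = (2.927 / 1.08)² = 2.710² = 7.35.
Round up.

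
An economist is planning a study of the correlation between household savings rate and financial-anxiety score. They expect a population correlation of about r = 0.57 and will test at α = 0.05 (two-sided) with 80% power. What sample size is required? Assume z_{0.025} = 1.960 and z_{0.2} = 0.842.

Fisher's z: C = ½·ln((1+r)/(1−r)) = ½·ln(3.6512) = 0.6475.
n = ((z_{α/2} + z_β)/C)² + 3.
(1.960 + 0.842) / 0.6475 = 2.802 / 0.6475 = 4.327.
n = 4.327² + 3 = 18.73 + 3 = 21.7.
Round up.

n = 22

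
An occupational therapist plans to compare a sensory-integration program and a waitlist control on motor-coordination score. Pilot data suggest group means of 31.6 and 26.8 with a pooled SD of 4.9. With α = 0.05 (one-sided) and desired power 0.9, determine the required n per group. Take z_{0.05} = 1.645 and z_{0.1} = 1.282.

Cohen's d = |M₁ − M₂| / SD_pooled = |31.6 − 26.8| / 4.9 = 4.8 / 4.9 = 0.980.
For two independent groups with equal n: n = 2·((z_{α} + z_β) / d)².
z_{α} + z_β = 1.645 + 1.282 = 2.927.
n = 2 × (2.927 / 0.980)² = 2 × 2.987² = 2 × 8.92 = 17.8.
Round up to the next whole participant.

n = 18 per group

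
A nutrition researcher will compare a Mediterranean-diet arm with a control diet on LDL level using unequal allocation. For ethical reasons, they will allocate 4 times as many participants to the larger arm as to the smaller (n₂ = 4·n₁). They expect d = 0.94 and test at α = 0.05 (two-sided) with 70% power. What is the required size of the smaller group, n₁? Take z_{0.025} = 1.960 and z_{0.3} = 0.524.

n₁ = 9

With allocation ratio k = n₂/n₁ = 4, Var(x̄₁−x̄₂) = σ²(1/n₁ + 1/(k·n₁)) = σ²·(k+1)/(k·n₁).
So n₁ = (1 + 1/k)·((z_{α/2} + z_β)/d)² = 1.250 × (2.484/0.94)².
n₁ = 1.250 × 6.98 = 8.7.
Round up: n₁ = 9, giving n₂ = 4 × 9 = 36.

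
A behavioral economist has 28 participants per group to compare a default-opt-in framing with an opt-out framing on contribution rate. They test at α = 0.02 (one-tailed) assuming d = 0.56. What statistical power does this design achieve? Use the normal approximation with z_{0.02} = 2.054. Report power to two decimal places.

power ≈ 0.52

For two equal groups, power = Φ(d·√(n/2) − z_{α}).
d·√(n/2) = 0.56 × √(28/2) = 0.56 × 3.742 = 2.095.
z_β = 2.095 − 2.054 = 0.041.
Power = Φ(0.041) = 0.516.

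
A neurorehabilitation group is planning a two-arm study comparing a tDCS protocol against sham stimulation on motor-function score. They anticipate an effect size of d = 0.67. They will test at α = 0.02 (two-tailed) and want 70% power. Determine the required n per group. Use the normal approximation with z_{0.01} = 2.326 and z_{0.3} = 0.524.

For two independent groups with equal n: n = 2·((z_{α/2} + z_β) / d)².
z_{α/2} + z_β = 2.326 + 0.524 = 2.850.
n = 2 × (2.850 / 0.67)² = 2 × 4.254² = 2 × 18.09 = 36.2.
Round up to the next whole participant.

n = 37 per group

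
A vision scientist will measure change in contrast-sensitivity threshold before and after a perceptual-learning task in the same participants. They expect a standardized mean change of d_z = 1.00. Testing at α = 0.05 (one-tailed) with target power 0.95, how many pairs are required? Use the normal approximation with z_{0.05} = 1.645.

n = 11 pairs

For a paired (one-sample on differences) test: n = ((z_{α} + z_β) / d)².
z_{α} + z_β = 1.645 + 1.645 = 3.290.
n = (3.290 / 1.00)² = 3.290² = 10.82.
Round up.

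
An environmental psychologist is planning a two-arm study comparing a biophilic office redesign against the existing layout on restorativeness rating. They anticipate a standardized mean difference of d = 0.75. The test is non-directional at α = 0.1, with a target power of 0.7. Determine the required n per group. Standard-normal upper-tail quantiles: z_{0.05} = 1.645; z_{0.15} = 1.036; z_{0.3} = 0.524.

For two independent groups with equal n: n = 2·((z_{α/2} + z_β) / d)².
z_{α/2} + z_β = 1.645 + 0.524 = 2.169.
n = 2 × (2.169 / 0.75)² = 2 × 2.892² = 2 × 8.36 = 16.7.
Round up to the next whole participant.

n = 17 per group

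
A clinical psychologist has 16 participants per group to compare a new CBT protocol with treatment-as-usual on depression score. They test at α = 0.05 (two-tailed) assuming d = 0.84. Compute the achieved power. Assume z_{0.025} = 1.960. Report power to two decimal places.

For two equal groups, power = Φ(d·√(n/2) − z_{α/2}).
d·√(n/2) = 0.84 × √(16/2) = 0.84 × 2.828 = 2.376.
z_β = 2.376 − 1.960 = 0.416.
Power = Φ(0.416) = 0.661.

power ≈ 0.66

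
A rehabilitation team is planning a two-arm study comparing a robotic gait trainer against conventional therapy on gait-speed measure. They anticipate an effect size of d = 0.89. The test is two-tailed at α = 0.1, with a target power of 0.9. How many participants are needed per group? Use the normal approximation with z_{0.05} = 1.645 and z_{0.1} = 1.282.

For two independent groups with equal n: n = 2·((z_{α/2} + z_β) / d)².
z_{α/2} + z_β = 1.645 + 1.282 = 2.927.
n = 2 × (2.927 / 0.89)² = 2 × 3.289² = 2 × 10.82 = 21.6.
Round up to the next whole participant.

n = 22 per group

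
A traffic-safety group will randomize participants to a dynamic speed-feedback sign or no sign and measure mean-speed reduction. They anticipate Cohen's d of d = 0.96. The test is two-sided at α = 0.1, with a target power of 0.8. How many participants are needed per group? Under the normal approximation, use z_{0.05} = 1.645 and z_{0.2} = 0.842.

n = 14 per group

For two independent groups with equal n: n = 2·((z_{α/2} + z_β) / d)².
z_{α/2} + z_β = 1.645 + 0.842 = 2.487.
n = 2 × (2.487 / 0.96)² = 2 × 2.591² = 2 × 6.71 = 13.4.
Round up to the next whole participant.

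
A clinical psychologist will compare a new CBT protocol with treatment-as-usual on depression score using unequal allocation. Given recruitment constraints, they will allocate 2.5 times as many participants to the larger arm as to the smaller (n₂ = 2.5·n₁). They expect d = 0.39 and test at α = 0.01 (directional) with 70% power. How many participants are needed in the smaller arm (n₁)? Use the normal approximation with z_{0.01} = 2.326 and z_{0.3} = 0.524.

With allocation ratio k = n₂/n₁ = 2.5, Var(x̄₁−x̄₂) = σ²(1/n₁ + 1/(k·n₁)) = σ²·(k+1)/(k·n₁).
So n₁ = (1 + 1/k)·((z_{α} + z_β)/d)² = 1.400 × (2.850/0.39)².
n₁ = 1.400 × 53.40 = 74.8.
Round up: n₁ = 75, giving n₂ = ⌈2.5 × 75⌉ = ⌈187.5⌉ = 188.

n₁ = 75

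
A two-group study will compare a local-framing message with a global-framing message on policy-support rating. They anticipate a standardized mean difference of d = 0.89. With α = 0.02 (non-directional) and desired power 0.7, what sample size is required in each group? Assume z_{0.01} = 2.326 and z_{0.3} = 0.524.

n = 21 per group

For two independent groups with equal n: n = 2·((z_{α/2} + z_β) / d)².
z_{α/2} + z_β = 2.326 + 0.524 = 2.850.
n = 2 × (2.850 / 0.89)² = 2 × 3.202² = 2 × 10.25 = 20.5.
Round up to the next whole participant.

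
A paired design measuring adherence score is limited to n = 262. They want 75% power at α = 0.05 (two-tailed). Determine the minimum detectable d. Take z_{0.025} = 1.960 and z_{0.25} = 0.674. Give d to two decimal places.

For a single sample (or paired design) of n = 262: d_min = (z_{α/2} + z_β)/√n.
z-sum = 1.960 + 0.674 = 2.634.
d_min = 2.634 / √262 = 2.634 / 16.186 = 0.163.

d_min ≈ 0.16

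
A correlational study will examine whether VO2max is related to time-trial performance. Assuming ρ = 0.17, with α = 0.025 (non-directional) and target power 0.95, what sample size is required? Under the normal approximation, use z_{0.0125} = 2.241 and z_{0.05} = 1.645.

Fisher's z: C = ½·ln((1+r)/(1−r)) = ½·ln(1.4096) = 0.1717.
n = ((z_{α/2} + z_β)/C)² + 3.
(2.241 + 1.645) / 0.1717 = 3.886 / 0.1717 = 22.632.
n = 22.632² + 3 = 512.23 + 3 = 515.2.
Round up.

n = 516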